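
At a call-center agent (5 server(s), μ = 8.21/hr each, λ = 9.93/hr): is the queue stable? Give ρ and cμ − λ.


Total capacity cμ = 5·8.21 = 41.05/hr
ρ = λ/(cμ) = 9.93/41.05 = 0.2419
Stable ⇔ ρ < 1: YES
Spare capacity = cμ − λ = 41.05 − 9.93 = 31.12/hr

Final: ρ = 0.2419; stable; margin = 31.12/hr


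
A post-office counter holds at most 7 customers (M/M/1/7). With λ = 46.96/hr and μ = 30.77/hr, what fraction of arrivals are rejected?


ρ = λ/μ = 46.96/30.77 = 1.5262
P_K = (1−ρ)ρ^K/(1−ρ^(K+1)) = (-0.5262·19.284312)/(1 − 29.430981)
= -10.146669/-28.430981 = 0.356888

Final: 0.356888


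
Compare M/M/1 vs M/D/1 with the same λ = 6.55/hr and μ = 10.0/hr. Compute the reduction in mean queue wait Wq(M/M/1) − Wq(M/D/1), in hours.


ρ = 6.55/10.0 = 0.6550
Wq(M/M/1) = ρ/(μ−λ) = 0.6550/3.45 = 0.18986 hr
Wq(M/D/1) = ρ/(2(μ−λ)) = 0.09493 hr
Savings = 0.18986 − 0.09493 = 0.09493 hr

Final: 0.09493 hr


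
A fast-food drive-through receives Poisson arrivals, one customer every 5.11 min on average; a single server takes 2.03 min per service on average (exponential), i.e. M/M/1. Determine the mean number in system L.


λ = 60/5.11 = 11.7417 /hr
μ = 60/2.03 = 29.5567 /hr
ρ = λ/μ = 11.7417/29.5567 = 0.3973
L = ρ/(1−ρ) = 0.3973/0.6027 = 0.6591

Final: 0.6591


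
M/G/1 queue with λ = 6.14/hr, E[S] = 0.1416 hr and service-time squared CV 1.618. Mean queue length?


ρ = λ·E[S] = 6.14·0.1416 = 0.8694
Lq = ρ²(1+C_s²)/(2(1−ρ)) = 0.7559·(1+1.618)/(2·0.1306)
= 0.7559·2.6180/0.2612 = 7.57774

Final: 7.57774


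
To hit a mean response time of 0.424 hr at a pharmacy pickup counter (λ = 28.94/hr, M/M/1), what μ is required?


W = 1/(μ−λ) ⇒ μ − λ = 1/W = 1/0.424 = 2.3585
μ = λ + 1/W = 28.94 + 2.3585 = 31.2985 per hr

Final: 31.2985 /hr


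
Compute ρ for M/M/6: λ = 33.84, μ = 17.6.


ρ = λ/(cμ) = 33.84/(6·17.6) = 33.84/105.60 = 0.3205

Final: 0.3205


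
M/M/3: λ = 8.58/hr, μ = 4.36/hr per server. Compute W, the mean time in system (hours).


a = 1.9679; ρ = 0.6560; P₀ = 0.116332
Lq = P₀·a^c·ρ/(c!(1−ρ)²) = 0.81888
Wq = Lq/λ = 0.81888/8.58 = 0.09544 hr
W = Wq + 1/μ = 0.09544 + 0.22936 = 0.32480 hr

Final: 0.32480 hr


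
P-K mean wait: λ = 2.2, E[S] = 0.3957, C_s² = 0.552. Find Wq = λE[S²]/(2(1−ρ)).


ρ = λ·E[S] = 2.2·0.3957 = 0.8705
E[S²] = E[S]²(1+C_s²) = 0.3957²·(1+0.552) = 0.243010
Wq = λ·E[S²]/(2(1−ρ)) = 2.2·0.243010/(2·0.1295) = 2.06481 hr

Final: 2.06481 hr


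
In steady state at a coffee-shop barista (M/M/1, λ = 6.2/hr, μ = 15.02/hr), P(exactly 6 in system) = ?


ρ = 6.2/15.02 = 0.4128
P_n = (1−ρ)·ρ^n = (1 − 0.4128)·0.4128^6 = 0.5872·0.004947 = 0.002905

Final: 0.002905


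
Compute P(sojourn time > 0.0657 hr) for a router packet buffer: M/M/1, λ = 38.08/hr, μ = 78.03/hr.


W ~ Exponential(μ−λ) for M/M/1.
μ − λ = 78.03 − 38.08 = 39.9500
P(W > t) = e^{−(μ−λ)t} = e^{−2.6247} = 0.072460

Final: 0.072460


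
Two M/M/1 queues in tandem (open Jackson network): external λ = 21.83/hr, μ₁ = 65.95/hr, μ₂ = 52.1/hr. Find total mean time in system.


Each node sees arrival rate λ = 21.83/hr (tandem ⇒ throughput preserved).
W₁ = 1/(μ₁−λ) = 1/(65.95−21.83) = 0.02267 hr
W₂ = 1/(μ₂−λ) = 1/(52.1−21.83) = 0.03304 hr
W_total = W₁ + W₂ = 0.02267 + 0.03304 = 0.05570 hr

Final: 0.05570 hr


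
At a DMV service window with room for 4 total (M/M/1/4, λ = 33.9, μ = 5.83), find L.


ρ = 33.9/5.83 = 5.8148
L = ρ[1 − (K+1)ρ^K + Kρ^(K+1)] / [(1−ρ)(1−ρ^(K+1))]
Numerator: 5.8148·(1 − 5·1143.206207 + 4·6647.459763) = 121381.816767
Denominator: (-4.8148)·(-6646.459763) = 32001.050693
L = 121381.816767/32001.050693 = 3.7931

Final: 3.7931


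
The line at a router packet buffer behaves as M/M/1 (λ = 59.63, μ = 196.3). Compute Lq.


ρ = 59.63/196.3 = 0.3038
Lq = ρ²/(1−ρ) = 0.09228/0.6962 = 0.1325

Final: 0.1325


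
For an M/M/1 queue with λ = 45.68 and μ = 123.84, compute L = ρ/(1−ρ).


ρ = λ/μ = 45.68/123.84 = 0.3689
L = ρ/(1−ρ) = 0.3689/(1 − 0.3689) = 0.3689/0.6311 = 0.5844

Final: 0.5844


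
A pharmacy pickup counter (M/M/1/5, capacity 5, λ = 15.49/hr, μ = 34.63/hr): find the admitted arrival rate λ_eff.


ρ = 0.4473; P_K = (1−ρ)ρ^5/(1−ρ^6) = 0.009976
λ_eff = λ(1 − P_K) = 15.49·(1 − 0.009976) = 15.49·0.990024 = 15.3355 /hr

Final: 15.3355 /hr


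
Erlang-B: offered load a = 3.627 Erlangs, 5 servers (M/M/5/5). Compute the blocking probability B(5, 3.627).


B(c,a) = (a^c/c!) / Σ_{k=0}^{c} a^k/k!
a^5/5! = 5.230660
Σ terms (k=0..5): 1.00000 + 3.62700 + 6.57756 + 7.95228 + 7.21073 + 5.23066 = 31.598226
B = 5.230660/31.598226 = 0.165537

Final: 0.165537


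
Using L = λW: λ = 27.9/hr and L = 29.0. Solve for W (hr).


W = L/λ = 29.0/27.9 = 1.0394 hr

Final: 1.0394 hr


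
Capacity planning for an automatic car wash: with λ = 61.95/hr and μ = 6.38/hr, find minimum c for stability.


Stability requires cμ > λ ⇔ c > λ/μ.
λ/μ = 61.95/6.38 = 9.7100
Minimum integer c = ⌊9.7100⌋ + 1 = 10
Check: 10·6.38 = 63.80 > 61.95, while 9·6.38 = 57.42 ≤ 61.95

Final: 10 servers


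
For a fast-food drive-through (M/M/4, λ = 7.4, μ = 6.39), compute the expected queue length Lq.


a = λ/μ = 1.1581; ρ = a/4 = 0.2895
P₀ = 0.313192
Lq = P₀·a^c·ρ / (c!·(1−ρ)²) = 0.313192·1.79855·0.2895/(24·0.50479)
= 0.01346

Final: 0.01346


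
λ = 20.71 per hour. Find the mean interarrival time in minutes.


Mean interarrival time = 1/λ = 1/20.71 hour = 0.04829 hour
In minutes: 0.04829 × 60 = 2.8972 min

Final: 2.8972 min


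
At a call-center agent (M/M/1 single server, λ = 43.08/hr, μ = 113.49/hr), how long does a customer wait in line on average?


ρ = 43.08/113.49 = 0.3796
Wq = ρ/(μ−λ) = 0.3796/(113.49 − 43.08) = 0.3796/70.41 = 0.005391 hr

Final: 0.005391 hr


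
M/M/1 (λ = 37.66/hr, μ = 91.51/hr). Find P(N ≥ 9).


ρ = 37.66/91.51 = 0.4115
P(N ≥ n) = ρ^n = 0.4115^9 = 0.0003386

Final: 0.0003386


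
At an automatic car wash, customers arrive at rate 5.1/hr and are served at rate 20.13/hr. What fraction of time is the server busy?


ρ = λ/μ = 5.1/20.13 = 0.2534

Final: 0.2534


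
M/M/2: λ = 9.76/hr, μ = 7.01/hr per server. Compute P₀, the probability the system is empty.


a = λ/μ = 9.76/7.01 = 1.3923; ρ = a/c = 0.6961
Σ_{k=0}^{1} a^k/k! (terms k=0..1) = 1.00000 + 1.39230 = 2.39230
Tail: a^2/(2!(1−ρ)) = 1.93849/(2·0.3039) = 3.18986
P₀ = 1/(2.39230 + 3.18986) = 1/5.58216 = 0.179142

Final: 0.179142


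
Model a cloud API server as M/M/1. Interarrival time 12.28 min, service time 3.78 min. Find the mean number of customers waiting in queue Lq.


λ = 60/12.28 = 4.8860 /hr
μ = 60/3.78 = 15.8730 /hr
ρ = λ/μ = 4.8860/15.8730 = 0.3078
Lq = ρ²/(1−ρ) = 0.09475/0.6922 = 0.1369

Final: 0.1369


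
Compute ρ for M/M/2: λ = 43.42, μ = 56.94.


ρ = λ/(cμ) = 43.42/(2·56.94) = 43.42/113.88 = 0.3813

Final: 0.3813


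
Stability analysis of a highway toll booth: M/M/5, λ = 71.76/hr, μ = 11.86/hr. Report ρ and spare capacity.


Total capacity cμ = 5·11.86 = 59.30/hr
ρ = λ/(cμ) = 71.76/59.30 = 1.2101
Stable ⇔ ρ < 1: NO
Spare capacity = cμ − λ = 59.30 − 71.76 = -12.46/hr

Final: ρ = 1.2101; unstable; margin = -12.46/hr


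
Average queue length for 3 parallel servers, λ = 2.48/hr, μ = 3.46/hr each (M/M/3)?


a = λ/μ = 0.7168; ρ = a/3 = 0.2389
P₀ = 0.486789
Lq = P₀·a^c·ρ / (c!·(1−ρ)²) = 0.486789·0.36824·0.2389/(6·0.57924)
= 0.01232

Final: 0.01232


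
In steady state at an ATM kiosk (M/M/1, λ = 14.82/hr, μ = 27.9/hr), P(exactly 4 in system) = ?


ρ = 14.82/27.9 = 0.5312
P_n = (1−ρ)·ρ^n = (1 − 0.5312)·0.5312^4 = 0.4688·0.079612 = 0.037323

Final: 0.037323


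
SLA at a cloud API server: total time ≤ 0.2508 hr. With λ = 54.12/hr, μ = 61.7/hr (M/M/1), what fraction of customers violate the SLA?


W ~ Exponential(μ−λ) for M/M/1.
μ − λ = 61.7 − 54.12 = 7.5800
P(W > t) = e^{−(μ−λ)t} = e^{−1.9011} = 0.149410

Final: 0.149410


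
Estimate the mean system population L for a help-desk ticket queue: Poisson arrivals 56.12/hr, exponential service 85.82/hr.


ρ = λ/μ = 56.12/85.82 = 0.6539
L = ρ/(1−ρ) = 0.6539/(1 − 0.6539) = 0.6539/0.3461 = 1.8896

Final: 1.8896


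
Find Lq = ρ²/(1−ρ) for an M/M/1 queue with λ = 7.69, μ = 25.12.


ρ = 7.69/25.12 = 0.3061
Lq = ρ²/(1−ρ) = 0.09372/0.6939 = 0.1351

Final: 0.1351


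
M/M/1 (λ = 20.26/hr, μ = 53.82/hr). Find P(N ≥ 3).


ρ = 20.26/53.82 = 0.3764
P(N ≥ n) = ρ^n = 0.3764^3 = 0.053344

Final: 0.053344


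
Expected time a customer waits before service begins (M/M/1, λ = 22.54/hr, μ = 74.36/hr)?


ρ = 22.54/74.36 = 0.3031
Wq = ρ/(μ−λ) = 0.3031/(74.36 − 22.54) = 0.3031/51.82 = 0.005849 hr

Final: 0.005849 hr


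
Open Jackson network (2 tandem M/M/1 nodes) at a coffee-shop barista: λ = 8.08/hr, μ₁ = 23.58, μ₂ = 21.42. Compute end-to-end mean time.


Each node sees arrival rate λ = 8.08/hr (tandem ⇒ throughput preserved).
W₁ = 1/(μ₁−λ) = 1/(23.58−8.08) = 0.06452 hr
W₂ = 1/(μ₂−λ) = 1/(21.42−8.08) = 0.07496 hr
W_total = W₁ + W₂ = 0.06452 + 0.07496 = 0.13948 hr

Final: 0.13948 hr


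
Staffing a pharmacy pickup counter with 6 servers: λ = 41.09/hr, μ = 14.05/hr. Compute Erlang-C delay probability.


a = λ/μ = 2.9246; ρ = a/6 = 0.4874
P₀ = 0.052920 (from M/M/c formula)
C(c,a) = [a^c/(c!(1−ρ))]·P₀ = [625.68955/(720·0.5126)]·0.052920
= 1.69539·0.052920 = 0.089720

Final: 0.089720


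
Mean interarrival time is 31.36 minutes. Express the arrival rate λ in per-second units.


λ = 1/(interarrival time) in consistent units.
1 second = 0.0166667 min, so λ = 0.0166667/31.36 = 0.0005315 per second

Final: 0.0005315 /sec


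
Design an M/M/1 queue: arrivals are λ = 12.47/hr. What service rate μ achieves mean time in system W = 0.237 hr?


W = 1/(μ−λ) ⇒ μ − λ = 1/W = 1/0.237 = 4.2194
μ = λ + 1/W = 12.47 + 4.2194 = 16.6894 per hr

Final: 16.6894 /hr


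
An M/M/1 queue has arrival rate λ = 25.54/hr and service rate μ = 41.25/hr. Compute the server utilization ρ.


ρ = λ/μ = 25.54/41.25 = 0.6192

Final: 0.6192


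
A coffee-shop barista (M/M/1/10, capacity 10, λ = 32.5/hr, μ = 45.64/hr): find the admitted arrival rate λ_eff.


ρ = 0.7121; P_K = (1−ρ)ρ^10/(1−ρ^11) = 0.009888
λ_eff = λ(1 − P_K) = 32.5·(1 − 0.009888) = 32.5·0.990112 = 32.1786 /hr

Final: 32.1786 /hr


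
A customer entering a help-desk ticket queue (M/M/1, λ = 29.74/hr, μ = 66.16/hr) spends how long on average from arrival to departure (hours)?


W = 1/(μ−λ) = 1/(66.16 − 29.74) = 1/36.42 = 0.02746 hr

Final: 0.02746 hr


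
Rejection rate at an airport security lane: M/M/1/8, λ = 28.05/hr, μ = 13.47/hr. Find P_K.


ρ = λ/μ = 28.05/13.47 = 2.0824
P_K = (1−ρ)ρ^K/(1−ρ^(K+1)) = (-1.0824·353.608063)/(1 − 736.355320)
= -382.747257/-735.355320 = 0.520493

Final: 0.520493


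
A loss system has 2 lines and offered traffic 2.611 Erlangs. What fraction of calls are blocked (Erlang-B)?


B(c,a) = (a^c/c!) / Σ_{k=0}^{c} a^k/k!
a^2/2! = 3.408661
Σ terms (k=0..2): 1.00000 + 2.61100 + 3.40866 = 7.019661
B = 3.408661/7.019661 = 0.485588

Final: 0.485588


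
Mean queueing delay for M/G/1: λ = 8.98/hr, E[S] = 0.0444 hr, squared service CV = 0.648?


ρ = λ·E[S] = 8.98·0.0444 = 0.3987
E[S²] = E[S]²(1+C_s²) = 0.0444²·(1+0.648) = 0.003249
Wq = λ·E[S²]/(2(1−ρ)) = 8.98·0.003249/(2·0.6013) = 0.02426 hr

Final: 0.02426 hr


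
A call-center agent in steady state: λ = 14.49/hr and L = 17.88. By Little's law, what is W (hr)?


W = L/λ = 17.88/14.49 = 1.2340 hr

Final: 1.2340 hr


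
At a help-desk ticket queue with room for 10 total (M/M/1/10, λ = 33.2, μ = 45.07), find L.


ρ = 33.2/45.07 = 0.7366
L = ρ[1 − (K+1)ρ^K + Kρ^(K+1)] / [(1−ρ)(1−ρ^(K+1))]
Numerator: 0.7366·(1 − 11·0.047044 + 10·0.034654) = 0.610710
Denominator: (0.2634)·(0.965346) = 0.254241
L = 0.610710/0.254241 = 2.4021

Final: 2.4021


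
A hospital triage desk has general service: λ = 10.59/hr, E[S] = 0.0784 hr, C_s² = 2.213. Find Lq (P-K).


ρ = λ·E[S] = 10.59·0.0784 = 0.8303
Lq = ρ²(1+C_s²)/(2(1−ρ)) = 0.6893·(1+2.213)/(2·0.1697)
= 0.6893·3.2130/0.3395 = 6.52395

Final: 6.52395


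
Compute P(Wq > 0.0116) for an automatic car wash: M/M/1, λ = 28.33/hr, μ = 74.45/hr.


ρ = 28.33/74.45 = 0.3805
P(Wq > t) = ρ·e^{−(μ−λ)t} = 0.3805·e^{−0.5350}
= 0.3805·0.585674 = 0.222863

Final: 0.222863


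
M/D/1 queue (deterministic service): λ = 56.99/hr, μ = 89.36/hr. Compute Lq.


ρ = 56.99/89.36 = 0.6378
M/D/1: Lq = ρ²/(2(1−ρ)) = 0.4067/(2·0.3622) = 0.56141

Final: 0.56141


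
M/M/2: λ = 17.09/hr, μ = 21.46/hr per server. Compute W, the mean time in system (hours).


a = 0.7964; ρ = 0.3982; P₀ = 0.430428
Lq = P₀·a^c·ρ/(c!(1−ρ)²) = 0.15005
Wq = Lq/λ = 0.15005/17.09 = 0.008780 hr
W = Wq + 1/μ = 0.008780 + 0.04660 = 0.05538 hr

Final: 0.05538 hr


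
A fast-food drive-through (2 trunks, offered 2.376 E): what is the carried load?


B(2,2.376) = 0.455369 (Erlang-B)
Carried load = a(1 − B) = 2.376·(1 − 0.455369) = 2.376·0.544631 = 1.2940 E

Final: 1.2940 Erlangs


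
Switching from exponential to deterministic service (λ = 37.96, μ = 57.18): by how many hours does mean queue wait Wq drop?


ρ = 37.96/57.18 = 0.6639
Wq(M/M/1) = ρ/(μ−λ) = 0.6639/19.22 = 0.03454 hr
Wq(M/D/1) = ρ/(2(μ−λ)) = 0.01727 hr
Savings = 0.03454 − 0.01727 = 0.01727 hr

Final: 0.01727 hr


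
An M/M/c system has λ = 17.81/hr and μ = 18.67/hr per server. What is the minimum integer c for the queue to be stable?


Stability requires cμ > λ ⇔ c > λ/μ.
λ/μ = 17.81/18.67 = 0.9539
Minimum integer c = ⌊0.9539⌋ + 1 = 1
Check: 1·18.67 = 18.67 > 17.81, while 0·18.67 = 0.00 ≤ 17.81

Final: 1 servers


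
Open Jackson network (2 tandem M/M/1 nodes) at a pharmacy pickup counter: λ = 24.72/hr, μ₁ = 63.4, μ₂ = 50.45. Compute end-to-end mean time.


Each node sees arrival rate λ = 24.72/hr (tandem ⇒ throughput preserved).
W₁ = 1/(μ₁−λ) = 1/(63.4−24.72) = 0.02585 hr
W₂ = 1/(μ₂−λ) = 1/(50.45−24.72) = 0.03887 hr
W_total = W₁ + W₂ = 0.02585 + 0.03887 = 0.06472 hr

Final: 0.06472 hr


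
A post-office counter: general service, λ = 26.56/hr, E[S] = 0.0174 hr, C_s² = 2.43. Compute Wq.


ρ = λ·E[S] = 26.56·0.0174 = 0.4621
E[S²] = E[S]²(1+C_s²) = 0.0174²·(1+2.43) = 0.001038
Wq = λ·E[S²]/(2(1−ρ)) = 26.56·0.001038/(2·0.5379) = 0.02564 hr

Final: 0.02564 hr


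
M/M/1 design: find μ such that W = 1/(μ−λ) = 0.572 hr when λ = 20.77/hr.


W = 1/(μ−λ) ⇒ μ − λ = 1/W = 1/0.572 = 1.7483
μ = λ + 1/W = 20.77 + 1.7483 = 22.5183 per hr

Final: 22.5183 /hr


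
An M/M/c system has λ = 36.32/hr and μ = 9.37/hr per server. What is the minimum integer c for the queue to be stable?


Stability requires cμ > λ ⇔ c > λ/μ.
λ/μ = 36.32/9.37 = 3.8762
Minimum integer c = ⌊3.8762⌋ + 1 = 4
Check: 4·9.37 = 37.48 > 36.32, while 3·9.37 = 28.11 ≤ 36.32

Final: 4 servers


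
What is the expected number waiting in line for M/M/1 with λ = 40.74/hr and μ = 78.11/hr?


ρ = 40.74/78.11 = 0.5216
Lq = ρ²/(1−ρ) = 0.2720/0.4784 = 0.5686

Final: 0.5686


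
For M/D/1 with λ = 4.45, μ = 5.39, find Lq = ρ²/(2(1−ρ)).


ρ = 4.45/5.39 = 0.8256
M/D/1: Lq = ρ²/(2(1−ρ)) = 0.6816/(2·0.1744) = 1.95422

Final: 1.95422


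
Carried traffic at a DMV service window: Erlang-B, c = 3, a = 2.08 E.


B(3,2.08) = 0.222425 (Erlang-B)
Carried load = a(1 − B) = 2.08·(1 − 0.222425) = 2.08·0.777575 = 1.6174 E

Final: 1.6174 Erlangs


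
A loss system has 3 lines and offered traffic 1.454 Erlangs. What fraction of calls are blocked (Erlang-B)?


B(c,a) = (a^c/c!) / Σ_{k=0}^{c} a^k/k!
a^3/3! = 0.512321
Σ terms (k=0..3): 1.00000 + 1.45400 + 1.05706 + 0.51232 = 4.023379
B = 0.512321/4.023379 = 0.127336

Final: 0.127336


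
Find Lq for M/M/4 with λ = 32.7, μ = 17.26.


a = λ/μ = 1.8946; ρ = a/4 = 0.4736
P₀ = 0.146147
Lq = P₀·a^c·ρ / (c!·(1−ρ)²) = 0.146147·12.88332·0.4736/(24·0.27706)
= 0.13412

Final: 0.13412


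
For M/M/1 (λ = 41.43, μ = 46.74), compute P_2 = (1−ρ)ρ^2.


ρ = 41.43/46.74 = 0.8864
P_n = (1−ρ)·ρ^n = (1 − 0.8864)·0.8864^2 = 0.1136·0.785692 = 0.089260

Final: 0.089260


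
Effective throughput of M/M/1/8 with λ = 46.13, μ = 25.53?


ρ = 1.8069; P_K = (1−ρ)ρ^8/(1−ρ^9) = 0.448750
λ_eff = λ(1 − P_K) = 46.13·(1 − 0.448750) = 46.13·0.551250 = 25.4292 /hr

Final: 25.4292 /hr


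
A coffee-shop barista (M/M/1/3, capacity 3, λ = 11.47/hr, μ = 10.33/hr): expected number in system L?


ρ = 11.47/10.33 = 1.1104
L = ρ[1 − (K+1)ρ^K + Kρ^(K+1)] / [(1−ρ)(1−ρ^(K+1))]
Numerator: 1.1104·(1 − 4·1.368955 + 3·1.520031) = 0.093571
Denominator: (-0.1104)·(-0.520031) = 0.057390
L = 0.093571/0.057390 = 1.6304

Final: 1.6304


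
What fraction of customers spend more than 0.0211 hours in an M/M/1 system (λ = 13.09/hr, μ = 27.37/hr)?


W ~ Exponential(μ−λ) for M/M/1.
μ − λ = 27.37 − 13.09 = 14.2800
P(W > t) = e^{−(μ−λ)t} = e^{−0.3013} = 0.739850

Final: 0.739850


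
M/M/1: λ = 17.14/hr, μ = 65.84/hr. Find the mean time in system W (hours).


W = 1/(μ−λ) = 1/(65.84 − 17.14) = 1/48.70 = 0.02053 hr

Final: 0.02053 hr


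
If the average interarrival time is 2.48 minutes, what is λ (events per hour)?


λ = 1/(interarrival time) in consistent units.
1 hour = 60 min, so λ = 60/2.48 = 24.1935 per hour

Final: 24.1935 /hr


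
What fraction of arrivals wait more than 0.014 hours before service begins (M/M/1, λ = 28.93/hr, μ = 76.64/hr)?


ρ = 28.93/76.64 = 0.3775
P(Wq > t) = ρ·e^{−(μ−λ)t} = 0.3775·e^{−0.6679}
= 0.3775·0.512764 = 0.193558

Final: 0.193558


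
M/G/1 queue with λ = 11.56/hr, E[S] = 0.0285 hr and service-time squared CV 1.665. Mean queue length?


ρ = λ·E[S] = 11.56·0.0285 = 0.3295
Lq = ρ²(1+C_s²)/(2(1−ρ)) = 0.1085·(1+1.665)/(2·0.6705)
= 0.1085·2.6650/1.3411 = 0.21570

Final: 0.21570


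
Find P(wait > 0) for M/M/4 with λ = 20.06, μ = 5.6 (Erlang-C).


a = λ/μ = 3.5821; ρ = a/4 = 0.8955
P₀ = 0.011858 (from M/M/c formula)
C(c,a) = [a^c/(c!(1−ρ))]·P₀ = [164.65374/(24·0.1045)]·0.011858
= 65.67386·0.011858 = 0.778747

Final: 0.778747


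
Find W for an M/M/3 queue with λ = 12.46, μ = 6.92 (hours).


a = 1.8006; ρ = 0.6002; P₀ = 0.145876
Lq = P₀·a^c·ρ/(c!(1−ρ)²) = 0.53291
Wq = Lq/λ = 0.53291/12.46 = 0.04277 hr
W = Wq + 1/μ = 0.04277 + 0.14451 = 0.18728 hr

Final: 0.18728 hr


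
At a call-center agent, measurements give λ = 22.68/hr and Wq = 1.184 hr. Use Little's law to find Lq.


Lq = λWq = 22.68·1.184 = 26.8531

Final: 26.8531


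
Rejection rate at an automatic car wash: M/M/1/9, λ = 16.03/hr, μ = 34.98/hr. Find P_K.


ρ = λ/μ = 16.03/34.98 = 0.4583
P_K = (1−ρ)ρ^K/(1−ρ^(K+1)) = (0.5417·0.0008913)/(1 − 0.0004084)
= 0.0004829/0.999592 = 0.0004830

Final: 0.0004830


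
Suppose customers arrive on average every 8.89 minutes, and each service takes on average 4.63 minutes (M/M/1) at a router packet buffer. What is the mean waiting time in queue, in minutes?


λ = 60/8.89 = 6.7492 /hr
μ = 60/4.63 = 12.9590 /hr
ρ = λ/μ = 6.7492/12.9590 = 0.5208
Wq = ρ/(μ−λ) = 0.5208/(12.9590−6.7492) = 0.08387 hr
In minutes: 0.08387·60 = 5.032 min

Final: 5.032 min


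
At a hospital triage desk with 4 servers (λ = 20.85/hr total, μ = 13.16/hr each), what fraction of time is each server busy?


ρ = λ/(cμ) = 20.85/(4·13.16) = 20.85/52.64 = 0.3961

Final: 0.3961


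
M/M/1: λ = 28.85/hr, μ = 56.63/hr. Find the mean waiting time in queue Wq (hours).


ρ = 28.85/56.63 = 0.5094
Wq = ρ/(μ−λ) = 0.5094/(56.63 − 28.85) = 0.5094/27.78 = 0.01834 hr

Final: 0.01834 hr


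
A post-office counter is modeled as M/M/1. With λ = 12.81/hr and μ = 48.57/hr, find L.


ρ = λ/μ = 12.81/48.57 = 0.2637
L = ρ/(1−ρ) = 0.2637/(1 − 0.2637) = 0.2637/0.7363 = 0.3582

Final: 0.3582


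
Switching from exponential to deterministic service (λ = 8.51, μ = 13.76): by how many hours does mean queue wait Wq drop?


ρ = 8.51/13.76 = 0.6185
Wq(M/M/1) = ρ/(μ−λ) = 0.6185/5.25 = 0.11780 hr
Wq(M/D/1) = ρ/(2(μ−λ)) = 0.05890 hr
Savings = 0.11780 − 0.05890 = 0.05890 hr

Final: 0.05890 hr


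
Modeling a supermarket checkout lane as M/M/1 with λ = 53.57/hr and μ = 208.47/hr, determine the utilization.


ρ = λ/μ = 53.57/208.47 = 0.2570

Final: 0.2570


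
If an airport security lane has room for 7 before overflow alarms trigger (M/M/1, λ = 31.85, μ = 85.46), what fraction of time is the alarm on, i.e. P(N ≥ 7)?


ρ = 31.85/85.46 = 0.3727
P(N ≥ n) = ρ^n = 0.3727^7 = 0.0009987

Final: 0.0009987


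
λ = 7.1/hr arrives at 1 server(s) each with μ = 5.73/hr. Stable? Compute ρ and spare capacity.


Total capacity cμ = 1·5.73 = 5.73/hr
ρ = λ/(cμ) = 7.1/5.73 = 1.2391
Stable ⇔ ρ < 1: NO
Spare capacity = cμ − λ = 5.73 − 7.1 = -1.37/hr

Final: ρ = 1.2391; unstable; margin = -1.37/hr


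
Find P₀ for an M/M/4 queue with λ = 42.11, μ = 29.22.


a = λ/μ = 42.11/29.22 = 1.4411; ρ = a/c = 0.3603
Σ_{k=0}^{3} a^k/k! (terms k=0..3) = 1.00000 + 1.44114 + 1.03844 + 0.49884 = 3.97842
Tail: a^4/(4!(1−ρ)) = 4.31340/(24·0.6397) = 0.28095
P₀ = 1/(3.97842 + 0.28095) = 1/4.25936 = 0.234777

Final: 0.234777


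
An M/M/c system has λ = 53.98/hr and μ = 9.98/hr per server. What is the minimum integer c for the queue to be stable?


Stability requires cμ > λ ⇔ c > λ/μ.
λ/μ = 53.98/9.98 = 5.4088
Minimum integer c = ⌊5.4088⌋ + 1 = 6
Check: 6·9.98 = 59.88 > 53.98, while 5·9.98 = 49.90 ≤ 53.98

Final: 6 servers


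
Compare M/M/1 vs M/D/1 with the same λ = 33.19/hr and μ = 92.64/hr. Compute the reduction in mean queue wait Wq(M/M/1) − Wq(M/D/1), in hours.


ρ = 33.19/92.64 = 0.3583
Wq(M/M/1) = ρ/(μ−λ) = 0.3583/59.45 = 0.006026 hr
Wq(M/D/1) = ρ/(2(μ−λ)) = 0.003013 hr
Savings = 0.006026 − 0.003013 = 0.003013 hr

Final: 0.003013 hr


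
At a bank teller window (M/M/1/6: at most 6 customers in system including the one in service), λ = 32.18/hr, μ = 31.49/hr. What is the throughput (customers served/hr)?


ρ = 1.0219; P_K = (1−ρ)ρ^6/(1−ρ^7) = 0.152312
λ_eff = λ(1 − P_K) = 32.18·(1 − 0.152312) = 32.18·0.847688 = 27.2786 /hr

Final: 27.2786 /hr


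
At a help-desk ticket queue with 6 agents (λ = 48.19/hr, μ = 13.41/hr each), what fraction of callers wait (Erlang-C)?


a = λ/μ = 3.5936; ρ = a/6 = 0.5989
P₀ = 0.026188 (from M/M/c formula)
C(c,a) = [a^c/(c!(1−ρ))]·P₀ = [2153.61908/(720·0.4011)]·0.026188
= 7.45792·0.026188 = 0.195306

Final: 0.195306


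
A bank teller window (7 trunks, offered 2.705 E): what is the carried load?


B(7,2.705) = 0.014154 (Erlang-B)
Carried load = a(1 − B) = 2.705·(1 − 0.014154) = 2.705·0.985846 = 2.6667 E

Final: 2.6667 Erlangs


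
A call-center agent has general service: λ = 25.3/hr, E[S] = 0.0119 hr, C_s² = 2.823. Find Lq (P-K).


ρ = λ·E[S] = 25.3·0.0119 = 0.3011
Lq = ρ²(1+C_s²)/(2(1−ρ)) = 0.09064·(1+2.823)/(2·0.6989)
= 0.09064·3.8230/1.3979 = 0.24790

Final: 0.24790


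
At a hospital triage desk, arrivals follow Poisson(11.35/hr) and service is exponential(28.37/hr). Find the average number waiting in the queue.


ρ = 11.35/28.37 = 0.4001
Lq = ρ²/(1−ρ) = 0.1601/0.5999 = 0.2668

Final: 0.2668


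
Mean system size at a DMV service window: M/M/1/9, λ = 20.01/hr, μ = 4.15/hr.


ρ = 20.01/4.15 = 4.8217
L = ρ[1 − (K+1)ρ^K + Kρ^(K+1)] / [(1−ρ)(1−ρ^(K+1))]
Numerator: 4.8217·(1 − 10·1408610.519300 + 9·6791878.672579) = 226816020.540416
Denominator: (-3.8217)·(-6791877.672579) = 25956428.888459
L = 226816020.540416/25956428.888459 = 8.7383

Final: 8.7383


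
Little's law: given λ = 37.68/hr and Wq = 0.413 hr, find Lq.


Lq = λWq = 37.68·0.413 = 15.5618

Final: 15.5618


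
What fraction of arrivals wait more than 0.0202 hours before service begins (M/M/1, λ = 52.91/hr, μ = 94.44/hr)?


ρ = 52.91/94.44 = 0.5602
P(Wq > t) = ρ·e^{−(μ−λ)t} = 0.5602·e^{−0.8389}
= 0.5602·0.432183 = 0.242131

Final: 0.242131


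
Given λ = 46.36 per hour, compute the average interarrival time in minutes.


Mean interarrival time = 1/λ = 1/46.36 hour = 0.02157 hour
In minutes: 0.02157 × 60 = 1.2942 min

Final: 1.2942 min


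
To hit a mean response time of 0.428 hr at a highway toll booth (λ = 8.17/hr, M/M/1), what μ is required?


W = 1/(μ−λ) ⇒ μ − λ = 1/W = 1/0.428 = 2.3364
μ = λ + 1/W = 8.17 + 2.3364 = 10.5064 per hr

Final: 10.5064 /hr


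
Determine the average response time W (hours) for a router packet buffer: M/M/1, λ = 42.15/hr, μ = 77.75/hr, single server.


W = 1/(μ−λ) = 1/(77.75 − 42.15) = 1/35.60 = 0.02809 hr

Final: 0.02809 hr


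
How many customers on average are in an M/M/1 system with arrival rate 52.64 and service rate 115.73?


ρ = λ/μ = 52.64/115.73 = 0.4549
L = ρ/(1−ρ) = 0.4549/(1 − 0.4549) = 0.4549/0.5451 = 0.8344

Final: 0.8344


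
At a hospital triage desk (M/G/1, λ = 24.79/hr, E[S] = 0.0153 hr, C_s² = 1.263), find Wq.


ρ = λ·E[S] = 24.79·0.0153 = 0.3793
E[S²] = E[S]²(1+C_s²) = 0.0153²·(1+1.263) = 0.0005297
Wq = λ·E[S²]/(2(1−ρ)) = 24.79·0.0005297/(2·0.6207) = 0.01058 hr

Final: 0.01058 hr


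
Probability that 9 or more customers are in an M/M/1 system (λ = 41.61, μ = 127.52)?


ρ = 41.61/127.52 = 0.3263
P(N ≥ n) = ρ^n = 0.3263^9 = 0.00004193

Final: 0.00004193


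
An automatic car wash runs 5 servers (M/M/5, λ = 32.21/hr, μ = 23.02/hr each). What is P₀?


a = λ/μ = 32.21/23.02 = 1.3992; ρ = a/c = 0.2798
Σ_{k=0}^{4} a^k/k! (terms k=0..4) = 1.00000 + 1.39922 + 0.97891 + 0.45657 + 0.15971 = 3.99440
Tail: a^5/(5!(1−ρ)) = 5.36324/(120·0.7202) = 0.06206
P₀ = 1/(3.99440 + 0.06206) = 1/4.05646 = 0.246520

Final: 0.246520


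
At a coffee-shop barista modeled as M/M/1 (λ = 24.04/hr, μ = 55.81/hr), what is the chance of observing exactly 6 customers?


ρ = 24.04/55.81 = 0.4307
P_n = (1−ρ)·ρ^n = (1 − 0.4307)·0.4307^6 = 0.5693·0.006388 = 0.003636

Final: 0.003636


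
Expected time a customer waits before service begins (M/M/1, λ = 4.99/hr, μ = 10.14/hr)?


ρ = 4.99/10.14 = 0.4921
Wq = ρ/(μ−λ) = 0.4921/(10.14 − 4.99) = 0.4921/5.15 = 0.09556 hr

Final: 0.09556 hr


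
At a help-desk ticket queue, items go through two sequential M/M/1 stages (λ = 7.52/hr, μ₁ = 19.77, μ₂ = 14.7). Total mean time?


Each node sees arrival rate λ = 7.52/hr (tandem ⇒ throughput preserved).
W₁ = 1/(μ₁−λ) = 1/(19.77−7.52) = 0.08163 hr
W₂ = 1/(μ₂−λ) = 1/(14.7−7.52) = 0.13928 hr
W_total = W₁ + W₂ = 0.08163 + 0.13928 = 0.22091 hr

Final: 0.22091 hr


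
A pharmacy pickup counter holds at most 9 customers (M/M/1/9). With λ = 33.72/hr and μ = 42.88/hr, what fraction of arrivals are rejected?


ρ = λ/μ = 33.72/42.88 = 0.7864
P_K = (1−ρ)ρ^K/(1−ρ^(K+1)) = (0.2136·0.114999)/(1 − 0.090433)
= 0.024566/0.909567 = 0.027009

Final: 0.027009


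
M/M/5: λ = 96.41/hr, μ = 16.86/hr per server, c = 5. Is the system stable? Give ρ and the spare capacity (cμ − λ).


Total capacity cμ = 5·16.86 = 84.30/hr
ρ = λ/(cμ) = 96.41/84.30 = 1.1437
Stable ⇔ ρ < 1: NO
Spare capacity = cμ − λ = 84.30 − 96.41 = -12.11/hr

Final: ρ = 1.1437; unstable; margin = -12.11/hr


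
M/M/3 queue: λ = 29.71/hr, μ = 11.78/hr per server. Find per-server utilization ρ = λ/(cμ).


ρ = λ/(cμ) = 29.71/(3·11.78) = 29.71/35.34 = 0.8407

Final: 0.8407


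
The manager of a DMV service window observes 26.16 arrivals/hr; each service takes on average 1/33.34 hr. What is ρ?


ρ = λ/μ = 26.16/33.34 = 0.7846

Final: 0.7846


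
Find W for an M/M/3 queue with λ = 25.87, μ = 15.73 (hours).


a = 1.6446; ρ = 0.5482; P₀ = 0.177366
Lq = P₀·a^c·ρ/(c!(1−ρ)²) = 0.35318
Wq = Lq/λ = 0.35318/25.87 = 0.01365 hr
W = Wq + 1/μ = 0.01365 + 0.06357 = 0.07722 hr

Final: 0.07722 hr


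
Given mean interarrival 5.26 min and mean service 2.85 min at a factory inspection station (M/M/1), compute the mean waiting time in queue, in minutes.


λ = 60/5.26 = 11.4068 /hr
μ = 60/2.85 = 21.0526 /hr
ρ = λ/μ = 11.4068/21.0526 = 0.5418
Wq = ρ/(μ−λ) = 0.5418/(21.0526−11.4068) = 0.05617 hr
In minutes: 0.05617·60 = 3.370 min

Final: 3.370 min


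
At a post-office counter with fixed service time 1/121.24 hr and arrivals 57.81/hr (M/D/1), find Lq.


ρ = 57.81/121.24 = 0.4768
M/D/1: Lq = ρ²/(2(1−ρ)) = 0.2274/(2·0.5232) = 0.21729

Final: 0.21729


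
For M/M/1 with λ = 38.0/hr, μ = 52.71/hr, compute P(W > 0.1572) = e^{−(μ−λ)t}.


W ~ Exponential(μ−λ) for M/M/1.
μ − λ = 52.71 − 38.0 = 14.7100
P(W > t) = e^{−(μ−λ)t} = e^{−2.3124} = 0.099022

Final: 0.099022


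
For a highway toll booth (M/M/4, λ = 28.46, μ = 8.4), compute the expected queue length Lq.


a = λ/μ = 3.3881; ρ = a/4 = 0.8470
P₀ = 0.019047
Lq = P₀·a^c·ρ / (c!·(1−ρ)²) = 0.019047·131.77179·0.8470/(24·0.02340)
= 3.78523

Final: 3.78523


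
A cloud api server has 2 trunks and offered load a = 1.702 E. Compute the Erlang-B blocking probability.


B(c,a) = (a^c/c!) / Σ_{k=0}^{c} a^k/k!
a^2/2! = 1.448402
Σ terms (k=0..2): 1.00000 + 1.70200 + 1.44840 = 4.150402
B = 1.448402/4.150402 = 0.348979

Final: 0.348979


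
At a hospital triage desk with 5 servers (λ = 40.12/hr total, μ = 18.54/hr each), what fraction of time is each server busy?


ρ = λ/(cμ) = 40.12/(5·18.54) = 40.12/92.70 = 0.4328

Final: 0.4328


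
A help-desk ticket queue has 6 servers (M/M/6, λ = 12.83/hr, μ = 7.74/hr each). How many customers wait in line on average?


a = λ/μ = 1.6576; ρ = a/6 = 0.2763
P₀ = 0.190503
Lq = P₀·a^c·ρ / (c!·(1−ρ)²) = 0.190503·20.74504·0.2763/(720·0.52378)
= 0.002895

Final: 0.002895


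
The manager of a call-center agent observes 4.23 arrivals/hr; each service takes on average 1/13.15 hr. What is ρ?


ρ = λ/μ = 4.23/13.15 = 0.3217

Final: 0.3217


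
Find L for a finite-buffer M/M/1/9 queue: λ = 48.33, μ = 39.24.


ρ = 48.33/39.24 = 1.2317
L = ρ[1 − (K+1)ρ^K + Kρ^(K+1)] / [(1−ρ)(1−ρ^(K+1))]
Numerator: 1.2317·(1 − 10·6.522141 + 9·8.033004) = 9.946355
Denominator: (-0.2317)·(-7.033004) = 1.629205
L = 9.946355/1.629205 = 6.1050

Final: 6.1050


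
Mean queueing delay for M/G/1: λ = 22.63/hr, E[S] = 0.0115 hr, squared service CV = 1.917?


ρ = λ·E[S] = 22.63·0.0115 = 0.2602
E[S²] = E[S]²(1+C_s²) = 0.0115²·(1+1.917) = 0.0003858
Wq = λ·E[S²]/(2(1−ρ)) = 22.63·0.0003858/(2·0.7398) = 0.005901 hr

Final: 0.005901 hr


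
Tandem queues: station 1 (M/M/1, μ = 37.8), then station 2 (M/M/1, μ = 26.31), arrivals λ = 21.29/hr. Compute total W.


Each node sees arrival rate λ = 21.29/hr (tandem ⇒ throughput preserved).
W₁ = 1/(μ₁−λ) = 1/(37.8−21.29) = 0.06057 hr
W₂ = 1/(μ₂−λ) = 1/(26.31−21.29) = 0.19920 hr
W_total = W₁ + W₂ = 0.06057 + 0.19920 = 0.25977 hr

Final: 0.25977 hr


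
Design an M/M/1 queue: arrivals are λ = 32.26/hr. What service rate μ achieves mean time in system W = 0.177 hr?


W = 1/(μ−λ) ⇒ μ − λ = 1/W = 1/0.177 = 5.6497
μ = λ + 1/W = 32.26 + 5.6497 = 37.9097 per hr

Final: 37.9097 /hr


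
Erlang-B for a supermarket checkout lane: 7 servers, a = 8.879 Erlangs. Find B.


B(c,a) = (a^c/c!) / Σ_{k=0}^{c} a^k/k!
a^7/7! = 863.212768
Σ terms (k=0..7): 1.00000 + 8.87900 + 39.41832 + 116.66509 + 258.96733 + 459.87419 + 680.53715 + 863.21277 = 2428.553850
B = 863.212768/2428.553850 = 0.355443

Final: 0.355443


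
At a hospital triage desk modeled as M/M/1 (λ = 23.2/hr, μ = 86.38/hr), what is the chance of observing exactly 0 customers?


ρ = 23.2/86.38 = 0.2686
P_n = (1−ρ)·ρ^n = (1 − 0.2686)·0.2686^0 = 0.7314·1.000000 = 0.731419

Final: 0.731419


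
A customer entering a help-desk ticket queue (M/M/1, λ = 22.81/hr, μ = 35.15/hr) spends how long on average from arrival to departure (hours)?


W = 1/(μ−λ) = 1/(35.15 − 22.81) = 1/12.34 = 0.08104 hr

Final: 0.08104 hr


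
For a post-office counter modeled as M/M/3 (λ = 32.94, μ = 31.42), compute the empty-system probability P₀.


a = λ/μ = 32.94/31.42 = 1.0484; ρ = a/c = 0.3495
Σ_{k=0}^{2} a^k/k! (terms k=0..2) = 1.00000 + 1.04838 + 0.54955 = 2.59792
Tail: a^3/(3!(1−ρ)) = 1.15226/(6·0.6505) = 0.29521
P₀ = 1/(2.59792 + 0.29521) = 1/2.89313 = 0.345646

Final: 0.345646


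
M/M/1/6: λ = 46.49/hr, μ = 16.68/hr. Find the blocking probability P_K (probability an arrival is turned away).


ρ = λ/μ = 46.49/16.68 = 2.7872
P_K = (1−ρ)ρ^K/(1−ρ^(K+1)) = (-1.7872·468.792872)/(1 − 1306.605552)
= -837.812680/-1305.605552 = 0.641704

Final: 0.641704


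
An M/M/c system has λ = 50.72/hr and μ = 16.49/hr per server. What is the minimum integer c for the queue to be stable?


Stability requires cμ > λ ⇔ c > λ/μ.
λ/μ = 50.72/16.49 = 3.0758
Minimum integer c = ⌊3.0758⌋ + 1 = 4
Check: 4·16.49 = 65.96 > 50.72, while 3·16.49 = 49.47 ≤ 50.72

Final: 4 servers


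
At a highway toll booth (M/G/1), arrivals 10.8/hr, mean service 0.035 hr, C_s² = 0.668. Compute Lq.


ρ = λ·E[S] = 10.8·0.035 = 0.3780
Lq = ρ²(1+C_s²)/(2(1−ρ)) = 0.1429·(1+0.668)/(2·0.6220)
= 0.1429·1.6680/1.2440 = 0.19158

Final: 0.19158


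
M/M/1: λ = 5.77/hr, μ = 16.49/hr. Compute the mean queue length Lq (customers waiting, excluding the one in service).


ρ = 5.77/16.49 = 0.3499
Lq = ρ²/(1−ρ) = 0.1224/0.6501 = 0.1883

Final: 0.1883


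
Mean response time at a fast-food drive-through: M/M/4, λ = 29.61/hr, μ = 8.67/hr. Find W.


a = 3.4152; ρ = 0.8538; P₀ = 0.017966
Lq = P₀·a^c·ρ/(c!(1−ρ)²) = 4.06842
Wq = Lq/λ = 4.06842/29.61 = 0.13740 hr
W = Wq + 1/μ = 0.13740 + 0.11534 = 0.25274 hr

Final: 0.25274 hr


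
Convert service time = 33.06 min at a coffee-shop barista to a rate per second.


μ = 1/(service time) in consistent units.
1 second = 0.0166667 min, so μ = 0.0166667/33.06 = 0.0005041 per second

Final: 0.0005041 /sec


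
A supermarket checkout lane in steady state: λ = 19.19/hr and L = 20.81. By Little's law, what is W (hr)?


W = L/λ = 20.81/19.19 = 1.0844 hr

Final: 1.0844 hr


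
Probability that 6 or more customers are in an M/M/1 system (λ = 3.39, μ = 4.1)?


ρ = 3.39/4.1 = 0.8268
P(N ≥ n) = ρ^n = 0.8268^6 = 0.319518

Final: 0.319518


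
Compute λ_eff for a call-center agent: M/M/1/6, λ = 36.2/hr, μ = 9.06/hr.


ρ = 3.9956; P_K = (1−ρ)ρ^6/(1−ρ^7) = 0.749770
λ_eff = λ(1 − P_K) = 36.2·(1 − 0.749770) = 36.2·0.250230 = 9.0583 /hr

Final: 9.0583 /hr


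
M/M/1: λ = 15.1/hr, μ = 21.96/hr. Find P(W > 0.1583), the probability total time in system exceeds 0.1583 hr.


W ~ Exponential(μ−λ) for M/M/1.
μ − λ = 21.96 − 15.1 = 6.8600
P(W > t) = e^{−(μ−λ)t} = e^{−1.0859} = 0.337585

Final: 0.337585


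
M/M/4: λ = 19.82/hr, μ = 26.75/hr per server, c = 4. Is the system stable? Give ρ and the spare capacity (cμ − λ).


Total capacity cμ = 4·26.75 = 107.00/hr
ρ = λ/(cμ) = 19.82/107.00 = 0.1852
Stable ⇔ ρ < 1: YES
Spare capacity = cμ − λ = 107.00 − 19.82 = 87.18/hr

Final: ρ = 0.1852; stable; margin = 87.18/hr


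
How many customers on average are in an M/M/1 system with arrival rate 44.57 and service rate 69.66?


ρ = λ/μ = 44.57/69.66 = 0.6398
L = ρ/(1−ρ) = 0.6398/(1 − 0.6398) = 0.6398/0.3602 = 1.7764

Final: 1.7764


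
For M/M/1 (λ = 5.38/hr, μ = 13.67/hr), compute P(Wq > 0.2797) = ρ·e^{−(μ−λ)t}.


ρ = 5.38/13.67 = 0.3936
P(Wq > t) = ρ·e^{−(μ−λ)t} = 0.3936·e^{−2.3187}
= 0.3936·0.098400 = 0.038727

Final: 0.038727


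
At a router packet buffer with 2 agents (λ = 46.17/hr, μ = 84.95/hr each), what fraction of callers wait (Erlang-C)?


a = λ/μ = 0.5435; ρ = a/2 = 0.2717
P₀ = 0.572638 (from M/M/c formula)
C(c,a) = [a^c/(c!(1−ρ))]·P₀ = [0.29539/(2·0.7283)]·0.572638
= 0.20281·0.572638 = 0.116135

Final: 0.116135


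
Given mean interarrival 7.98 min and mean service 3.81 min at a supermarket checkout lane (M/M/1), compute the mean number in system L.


λ = 60/7.98 = 7.5188 /hr
μ = 60/3.81 = 15.7480 /hr
ρ = λ/μ = 7.5188/15.7480 = 0.4774
L = ρ/(1−ρ) = 0.4774/0.5226 = 0.9137

Final: 0.9137


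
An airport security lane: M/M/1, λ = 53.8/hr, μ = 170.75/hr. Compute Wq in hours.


ρ = 53.8/170.75 = 0.3151
Wq = ρ/(μ−λ) = 0.3151/(170.75 − 53.8) = 0.3151/116.95 = 0.002694 hr

Final: 0.002694 hr


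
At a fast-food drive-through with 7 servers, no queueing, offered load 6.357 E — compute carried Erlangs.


B(7,6.357) = 0.208186 (Erlang-B)
Carried load = a(1 − B) = 6.357·(1 − 0.208186) = 6.357·0.791814 = 5.0336 E

Final: 5.0336 Erlangs


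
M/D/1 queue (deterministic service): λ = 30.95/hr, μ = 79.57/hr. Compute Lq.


ρ = 30.95/79.57 = 0.3890
M/D/1: Lq = ρ²/(2(1−ρ)) = 0.1513/(2·0.6110) = 0.12380

Final: 0.12380


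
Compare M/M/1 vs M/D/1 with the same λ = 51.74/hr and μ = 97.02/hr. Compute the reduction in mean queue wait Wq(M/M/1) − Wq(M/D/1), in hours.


ρ = 51.74/97.02 = 0.5333
Wq(M/M/1) = ρ/(μ−λ) = 0.5333/45.28 = 0.01178 hr
Wq(M/D/1) = ρ/(2(μ−λ)) = 0.005889 hr
Savings = 0.01178 − 0.005889 = 0.005889 hr

Final: 0.005889 hr


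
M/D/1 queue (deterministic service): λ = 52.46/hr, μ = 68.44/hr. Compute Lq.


ρ = 52.46/68.44 = 0.7665
M/D/1: Lq = ρ²/(2(1−ρ)) = 0.5875/(2·0.2335) = 1.25817

Final: 1.25817


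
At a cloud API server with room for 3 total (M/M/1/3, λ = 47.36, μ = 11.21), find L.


ρ = 47.36/11.21 = 4.2248
L = ρ[1 − (K+1)ρ^K + Kρ^(K+1)] / [(1−ρ)(1−ρ^(K+1))]
Numerator: 4.2248·(1 − 4·75.408143 + 3·318.584267) = 2767.751481
Denominator: (-3.2248)·(-317.584267) = 1024.145517
L = 2767.751481/1024.145517 = 2.7025

Final: 2.7025


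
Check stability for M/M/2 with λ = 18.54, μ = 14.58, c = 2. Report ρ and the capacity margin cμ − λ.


Total capacity cμ = 2·14.58 = 29.16/hr
ρ = λ/(cμ) = 18.54/29.16 = 0.6358
Stable ⇔ ρ < 1: YES
Spare capacity = cμ − λ = 29.16 − 18.54 = 10.62/hr

Final: ρ = 0.6358; stable; margin = 10.62/hr


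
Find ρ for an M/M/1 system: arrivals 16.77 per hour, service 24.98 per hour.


ρ = λ/μ = 16.77/24.98 = 0.6713

Final: 0.6713


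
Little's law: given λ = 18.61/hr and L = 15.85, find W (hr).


W = L/λ = 15.85/18.61 = 0.8517 hr

Final: 0.8517 hr


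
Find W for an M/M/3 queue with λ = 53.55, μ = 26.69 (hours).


a = 2.0064; ρ = 0.6688; P₀ = 0.110091
Lq = P₀·a^c·ρ/(c!(1−ρ)²) = 0.90348
Wq = Lq/λ = 0.90348/53.55 = 0.01687 hr
W = Wq + 1/μ = 0.01687 + 0.03747 = 0.05434 hr

Final: 0.05434 hr


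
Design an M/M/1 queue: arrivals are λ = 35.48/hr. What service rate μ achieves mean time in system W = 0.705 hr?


W = 1/(μ−λ) ⇒ μ − λ = 1/W = 1/0.705 = 1.4184
μ = λ + 1/W = 35.48 + 1.4184 = 36.8984 per hr

Final: 36.8984 /hr
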